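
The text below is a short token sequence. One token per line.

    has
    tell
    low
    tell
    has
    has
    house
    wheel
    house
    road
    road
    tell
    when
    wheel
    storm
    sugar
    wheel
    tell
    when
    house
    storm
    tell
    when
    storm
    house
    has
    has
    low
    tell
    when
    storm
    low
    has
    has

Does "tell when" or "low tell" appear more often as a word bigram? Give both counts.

"tell when": 4 occurrences
"low tell": 2 occurrences

"tell when" (4 vs 2)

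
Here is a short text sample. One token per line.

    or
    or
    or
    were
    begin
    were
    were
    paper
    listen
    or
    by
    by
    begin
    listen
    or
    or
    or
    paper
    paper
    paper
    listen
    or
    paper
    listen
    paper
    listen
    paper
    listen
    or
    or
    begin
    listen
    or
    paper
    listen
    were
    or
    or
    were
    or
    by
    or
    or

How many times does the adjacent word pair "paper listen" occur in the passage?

6

Scanning the 42 overlapping bigram windows for "paper listen":
  position 8–9: paper listen
  position 20–21: paper listen
  position 23–24: paper listen
  position 25–26: paper listen
  position 27–28: paper listen
  position 34–35: paper listen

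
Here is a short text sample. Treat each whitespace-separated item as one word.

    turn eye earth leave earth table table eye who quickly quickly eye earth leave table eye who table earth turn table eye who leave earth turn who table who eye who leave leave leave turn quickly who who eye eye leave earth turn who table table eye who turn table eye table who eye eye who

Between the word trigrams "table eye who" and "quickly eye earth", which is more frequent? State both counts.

"table eye who": 4 occurrences
"quickly eye earth": 1 occurrence

"table eye who" (4 vs 1)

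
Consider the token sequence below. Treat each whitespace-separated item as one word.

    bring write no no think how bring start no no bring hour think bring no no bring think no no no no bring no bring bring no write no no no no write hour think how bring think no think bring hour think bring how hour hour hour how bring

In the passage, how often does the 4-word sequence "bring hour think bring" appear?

Scanning the 47 overlapping 4-gram windows for "bring hour think bring":
  position 11–14: bring hour think bring
  position 41–44: bring hour think bring

2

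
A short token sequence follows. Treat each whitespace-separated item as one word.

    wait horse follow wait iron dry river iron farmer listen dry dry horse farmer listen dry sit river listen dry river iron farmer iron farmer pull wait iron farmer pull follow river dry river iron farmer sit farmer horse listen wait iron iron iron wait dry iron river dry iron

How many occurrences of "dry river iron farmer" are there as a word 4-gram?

Scanning the 47 overlapping 4-gram windows for "dry river iron farmer":
  position 6–9: dry river iron farmer
  position 20–23: dry river iron farmer
  position 33–36: dry river iron farmer

3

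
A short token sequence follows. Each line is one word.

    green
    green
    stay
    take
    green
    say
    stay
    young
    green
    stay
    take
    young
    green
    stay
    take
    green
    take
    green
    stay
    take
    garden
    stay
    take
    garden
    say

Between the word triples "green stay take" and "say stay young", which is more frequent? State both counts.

"green stay take" (4 vs 1)

"green stay take": 4 occurrences
"say stay young": 1 occurrence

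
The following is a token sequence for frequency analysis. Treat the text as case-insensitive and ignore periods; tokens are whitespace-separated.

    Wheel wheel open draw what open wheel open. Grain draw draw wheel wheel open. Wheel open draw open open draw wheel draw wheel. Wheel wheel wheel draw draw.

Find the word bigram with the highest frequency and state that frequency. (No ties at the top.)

"wheel wheel", 5 times

Bigram frequencies (highest first):
  wheel wheel: 5
  wheel open: 4
  open draw: 3
  draw wheel: 3
  open wheel: 2
  draw draw: 2
  … (7 more, each ≤ 2)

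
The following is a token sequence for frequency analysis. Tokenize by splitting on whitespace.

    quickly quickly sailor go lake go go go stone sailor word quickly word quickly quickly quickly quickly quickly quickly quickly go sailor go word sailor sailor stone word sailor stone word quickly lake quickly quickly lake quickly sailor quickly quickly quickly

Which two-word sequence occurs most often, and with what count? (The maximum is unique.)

Bigram frequencies (highest first):
  quickly quickly: 10
  word quickly: 3
  quickly sailor: 2
  sailor go: 2
  go go: 2
  word sailor: 2
  … (15 more, each ≤ 2)

"quickly quickly", 10 times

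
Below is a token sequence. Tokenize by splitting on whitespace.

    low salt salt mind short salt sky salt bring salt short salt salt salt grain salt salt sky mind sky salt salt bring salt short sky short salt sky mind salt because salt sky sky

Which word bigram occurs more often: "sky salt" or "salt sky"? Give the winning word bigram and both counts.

"salt sky" (4 vs 2)

"sky salt": 2 occurrences
"salt sky": 4 occurrences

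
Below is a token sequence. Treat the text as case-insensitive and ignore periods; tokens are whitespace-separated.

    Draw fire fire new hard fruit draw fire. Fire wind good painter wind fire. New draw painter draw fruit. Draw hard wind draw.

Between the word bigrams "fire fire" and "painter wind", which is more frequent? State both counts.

"fire fire": 2 occurrences
"painter wind": 1 occurrence

"fire fire" (2 vs 1)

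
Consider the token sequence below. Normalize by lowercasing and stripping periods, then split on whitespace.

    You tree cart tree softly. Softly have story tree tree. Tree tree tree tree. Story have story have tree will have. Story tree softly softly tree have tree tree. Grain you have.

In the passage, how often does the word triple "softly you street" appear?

0

Scanning the 30 overlapping trigram windows for "softly you street":
  (none found)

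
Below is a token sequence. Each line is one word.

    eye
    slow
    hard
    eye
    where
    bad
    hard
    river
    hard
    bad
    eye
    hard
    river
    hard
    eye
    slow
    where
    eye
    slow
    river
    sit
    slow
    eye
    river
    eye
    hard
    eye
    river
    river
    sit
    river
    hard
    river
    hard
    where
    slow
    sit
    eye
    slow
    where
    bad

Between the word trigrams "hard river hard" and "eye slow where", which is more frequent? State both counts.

"hard river hard" (3 vs 2)

"hard river hard": 3 occurrences
"eye slow where": 2 occurrences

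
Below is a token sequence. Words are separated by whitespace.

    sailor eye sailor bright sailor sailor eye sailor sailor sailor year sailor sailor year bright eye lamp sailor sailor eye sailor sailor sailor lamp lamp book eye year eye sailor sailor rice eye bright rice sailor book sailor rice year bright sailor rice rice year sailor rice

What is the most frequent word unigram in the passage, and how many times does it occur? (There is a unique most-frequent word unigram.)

Unigram frequencies (highest first):
  sailor: 20
  eye: 7
  rice: 6
  year: 5
  bright: 4
  lamp: 3
  … (1 more, each ≤ 2)

"sailor", 20 times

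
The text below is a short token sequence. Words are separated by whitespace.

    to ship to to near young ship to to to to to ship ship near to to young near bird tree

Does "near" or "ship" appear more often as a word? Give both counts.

"near": 3 occurrences
"ship": 4 occurrences

"ship" (4 vs 3)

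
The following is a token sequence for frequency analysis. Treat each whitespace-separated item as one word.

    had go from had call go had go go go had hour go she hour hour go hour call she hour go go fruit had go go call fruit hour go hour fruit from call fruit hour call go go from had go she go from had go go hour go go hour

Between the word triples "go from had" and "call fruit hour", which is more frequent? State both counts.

"go from had": 3 occurrences
"call fruit hour": 2 occurrences

"go from had" (3 vs 2)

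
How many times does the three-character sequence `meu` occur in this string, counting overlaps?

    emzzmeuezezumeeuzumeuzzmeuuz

Sliding a length-3 window over the 28 characters (26 positions):
  position 5–7: meu
  position 19–21: meu
  position 24–26: meu

3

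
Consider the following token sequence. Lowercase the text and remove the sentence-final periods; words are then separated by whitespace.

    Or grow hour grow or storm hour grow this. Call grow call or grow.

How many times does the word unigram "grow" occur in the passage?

5

Scanning the 14 tokens for "grow":
  position 2: grow
  position 4: grow
  position 8: grow
  position 11: grow
  position 14: grow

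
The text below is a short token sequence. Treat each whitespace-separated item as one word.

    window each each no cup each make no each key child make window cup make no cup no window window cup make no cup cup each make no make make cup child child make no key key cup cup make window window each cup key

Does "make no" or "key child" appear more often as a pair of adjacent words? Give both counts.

"make no": 5 occurrences
"key child": 1 occurrence

"make no" (5 vs 1)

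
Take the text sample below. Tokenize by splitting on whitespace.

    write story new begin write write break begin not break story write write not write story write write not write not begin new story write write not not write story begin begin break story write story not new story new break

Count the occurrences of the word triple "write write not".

3

Scanning the 39 overlapping trigram windows for "write write not":
  position 12–14: write write not
  position 17–19: write write not
  position 25–27: write write not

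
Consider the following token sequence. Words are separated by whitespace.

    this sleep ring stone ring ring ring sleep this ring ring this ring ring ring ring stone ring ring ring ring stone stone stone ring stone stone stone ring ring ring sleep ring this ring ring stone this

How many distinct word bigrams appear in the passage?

38 tokens → 37 bigram windows in total.
Repeated bigrams (each contributes count−1 duplicates):
  ring ring: 12
  ring stone: 5
  stone ring: 4
  stone stone: 4
  this ring: 3
  ring sleep: 2
  ring this: 2
  sleep ring: 2
26 duplicate windows → 37 − 26 = 11 distinct.

11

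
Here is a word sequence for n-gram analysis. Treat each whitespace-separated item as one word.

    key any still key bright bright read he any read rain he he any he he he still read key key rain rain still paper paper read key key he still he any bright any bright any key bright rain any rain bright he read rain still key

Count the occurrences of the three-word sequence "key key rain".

Scanning the 46 overlapping trigram windows for "key key rain":
  position 20–22: key key rain

1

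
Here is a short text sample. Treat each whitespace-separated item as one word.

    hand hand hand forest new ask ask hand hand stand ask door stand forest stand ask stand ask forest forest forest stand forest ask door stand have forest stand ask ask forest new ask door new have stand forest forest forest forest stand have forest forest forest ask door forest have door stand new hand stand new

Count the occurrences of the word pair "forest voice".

0

Scanning the 56 overlapping bigram windows for "forest voice":
  (none found)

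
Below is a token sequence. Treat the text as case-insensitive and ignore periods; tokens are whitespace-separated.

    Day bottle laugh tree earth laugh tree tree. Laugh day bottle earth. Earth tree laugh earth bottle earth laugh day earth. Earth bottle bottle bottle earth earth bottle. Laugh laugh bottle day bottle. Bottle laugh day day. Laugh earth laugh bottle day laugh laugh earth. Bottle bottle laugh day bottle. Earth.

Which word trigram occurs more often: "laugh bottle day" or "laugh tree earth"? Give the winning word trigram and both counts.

"laugh bottle day": 2 occurrences
"laugh tree earth": 1 occurrence

"laugh bottle day" (2 vs 1)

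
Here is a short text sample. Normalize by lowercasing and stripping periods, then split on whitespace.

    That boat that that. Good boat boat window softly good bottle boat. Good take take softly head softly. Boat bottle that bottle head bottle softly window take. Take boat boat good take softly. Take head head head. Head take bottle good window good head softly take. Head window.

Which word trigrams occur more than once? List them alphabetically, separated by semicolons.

Trigram counts meeting the condition (more than once):
  boat good take: 2
  head head head: 2
  softly take head: 2

boat good take; head head head; softly take head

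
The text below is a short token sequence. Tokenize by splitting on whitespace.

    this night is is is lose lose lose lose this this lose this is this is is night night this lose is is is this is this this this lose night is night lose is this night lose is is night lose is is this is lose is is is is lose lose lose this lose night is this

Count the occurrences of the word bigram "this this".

3

Scanning the 58 overlapping bigram windows for "this this":
  position 10–11: this this
  position 27–28: this this
  position 28–29: this this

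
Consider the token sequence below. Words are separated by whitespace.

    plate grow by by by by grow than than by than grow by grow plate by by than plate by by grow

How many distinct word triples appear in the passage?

17

22 tokens → 20 trigram windows in total.
Repeated trigrams (each contributes count−1 duplicates):
  by by by: 2
  by by grow: 2
  plate by by: 2
3 duplicate windows → 20 − 3 = 17 distinct.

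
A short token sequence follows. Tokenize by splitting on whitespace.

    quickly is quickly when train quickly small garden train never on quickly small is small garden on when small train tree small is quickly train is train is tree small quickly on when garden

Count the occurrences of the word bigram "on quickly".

Scanning the 33 overlapping bigram windows for "on quickly":
  position 11–12: on quickly

1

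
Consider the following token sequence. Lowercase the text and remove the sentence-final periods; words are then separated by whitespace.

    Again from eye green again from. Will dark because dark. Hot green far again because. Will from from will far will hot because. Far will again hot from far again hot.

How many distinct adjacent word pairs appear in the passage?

25

31 tokens → 30 bigram windows in total.
Repeated bigrams (each contributes count−1 duplicates):
  again from: 2
  again hot: 2
  far again: 2
  far will: 2
  from will: 2
5 duplicate windows → 30 − 5 = 25 distinct.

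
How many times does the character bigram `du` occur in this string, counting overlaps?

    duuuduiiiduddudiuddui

Sliding a length-2 window over the 21 characters (20 positions):
  position 1–2: du
  position 5–6: du
  position 10–11: du
  position 13–14: du
  position 19–20: du

5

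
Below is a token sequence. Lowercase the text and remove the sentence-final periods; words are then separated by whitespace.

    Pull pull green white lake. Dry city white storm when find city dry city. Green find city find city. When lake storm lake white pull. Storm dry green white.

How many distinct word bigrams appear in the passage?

24

29 tokens → 28 bigram windows in total.
Repeated bigrams (each contributes count−1 duplicates):
  find city: 3
  dry city: 2
  green white: 2
4 duplicate windows → 28 − 4 = 24 distinct.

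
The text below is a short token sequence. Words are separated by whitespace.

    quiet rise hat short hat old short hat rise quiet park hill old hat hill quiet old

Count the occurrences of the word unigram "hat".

4

Scanning the 17 tokens for "hat":
  position 3: hat
  position 5: hat
  position 8: hat
  position 14: hat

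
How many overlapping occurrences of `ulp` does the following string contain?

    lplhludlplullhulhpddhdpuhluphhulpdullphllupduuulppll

Sliding a length-3 window over the 52 characters (50 positions):
  position 31–33: ulp
  position 47–49: ulp

2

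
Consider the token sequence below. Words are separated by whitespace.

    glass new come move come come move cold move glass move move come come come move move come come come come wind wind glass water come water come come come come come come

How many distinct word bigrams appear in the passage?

33 tokens → 32 bigram windows in total.
Repeated bigrams (each contributes count−1 duplicates):
  come come: 11
  come move: 3
  move come: 3
  move move: 2
  water come: 2
16 duplicate windows → 32 − 16 = 16 distinct.

16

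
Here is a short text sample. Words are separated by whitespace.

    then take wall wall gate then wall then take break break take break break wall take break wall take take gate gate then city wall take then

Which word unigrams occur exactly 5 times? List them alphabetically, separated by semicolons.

Unigram counts meeting the condition (exactly 5 times):
  break: 5
  then: 5

break; then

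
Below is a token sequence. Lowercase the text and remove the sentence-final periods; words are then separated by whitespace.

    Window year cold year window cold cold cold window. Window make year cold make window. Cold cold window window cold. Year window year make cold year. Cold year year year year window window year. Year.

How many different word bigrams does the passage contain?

15

35 tokens → 34 bigram windows in total.
Repeated bigrams (each contributes count−1 duplicates):
  cold year: 4
  year year: 4
  cold cold: 3
  window cold: 3
  window window: 3
  window year: 3
  year cold: 3
  year window: 3
  … (1 more repeated)
19 duplicate windows → 34 − 19 = 15 distinct.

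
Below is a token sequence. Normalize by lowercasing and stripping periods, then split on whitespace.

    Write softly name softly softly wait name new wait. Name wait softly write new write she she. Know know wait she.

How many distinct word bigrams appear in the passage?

21 tokens → 20 bigram windows in total.
Repeated bigrams (each contributes count−1 duplicates):
  wait name: 2
1 duplicate windows → 20 − 1 = 19 distinct.

19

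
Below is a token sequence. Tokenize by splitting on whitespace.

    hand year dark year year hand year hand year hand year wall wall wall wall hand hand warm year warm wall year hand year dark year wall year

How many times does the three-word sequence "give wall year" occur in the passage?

0

Scanning the 26 overlapping trigram windows for "give wall year":
  (none found)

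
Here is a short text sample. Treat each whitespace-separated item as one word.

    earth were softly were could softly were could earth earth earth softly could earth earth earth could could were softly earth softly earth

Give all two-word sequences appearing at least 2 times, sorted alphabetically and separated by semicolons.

Bigram counts meeting the condition (at least 2 times):
  could earth: 2
  earth earth: 4
  earth softly: 2
  softly earth: 2
  softly were: 2
  were could: 2
  were softly: 2

could earth; earth earth; earth softly; softly earth; softly were; were could; were softly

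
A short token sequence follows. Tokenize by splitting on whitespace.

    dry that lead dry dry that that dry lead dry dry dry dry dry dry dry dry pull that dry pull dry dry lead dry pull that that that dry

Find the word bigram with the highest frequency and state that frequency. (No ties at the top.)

"dry dry", 9 times

Bigram frequencies (highest first):
  dry dry: 9
  lead dry: 3
  that that: 3
  that dry: 3
  dry pull: 3
  dry that: 2
  … (4 more, each ≤ 2)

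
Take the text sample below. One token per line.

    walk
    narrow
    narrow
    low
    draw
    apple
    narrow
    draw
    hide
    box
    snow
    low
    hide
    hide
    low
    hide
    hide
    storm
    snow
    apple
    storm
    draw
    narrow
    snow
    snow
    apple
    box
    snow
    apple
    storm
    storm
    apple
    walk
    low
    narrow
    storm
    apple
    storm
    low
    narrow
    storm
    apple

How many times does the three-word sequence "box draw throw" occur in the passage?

0

Scanning the 40 overlapping trigram windows for "box draw throw":
  (none found)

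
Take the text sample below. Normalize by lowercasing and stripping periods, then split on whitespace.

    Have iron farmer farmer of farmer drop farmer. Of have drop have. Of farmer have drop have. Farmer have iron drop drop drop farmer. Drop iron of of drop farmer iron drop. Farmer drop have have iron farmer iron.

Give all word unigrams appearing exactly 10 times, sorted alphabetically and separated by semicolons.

Unigram counts meeting the condition (exactly 10 times):
  drop: 10
  farmer: 10

drop; farmer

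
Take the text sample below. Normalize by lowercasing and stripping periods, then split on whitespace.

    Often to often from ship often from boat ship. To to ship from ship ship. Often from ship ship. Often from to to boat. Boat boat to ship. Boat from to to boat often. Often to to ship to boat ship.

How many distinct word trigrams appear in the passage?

41 tokens → 39 trigram windows in total.
Repeated trigrams (each contributes count−1 duplicates):
  ship often from: 3
  from ship ship: 2
  from to to: 2
  often from ship: 2
  ship ship often: 2
  to to boat: 2
  to to ship: 2
8 duplicate windows → 39 − 8 = 31 distinct.

31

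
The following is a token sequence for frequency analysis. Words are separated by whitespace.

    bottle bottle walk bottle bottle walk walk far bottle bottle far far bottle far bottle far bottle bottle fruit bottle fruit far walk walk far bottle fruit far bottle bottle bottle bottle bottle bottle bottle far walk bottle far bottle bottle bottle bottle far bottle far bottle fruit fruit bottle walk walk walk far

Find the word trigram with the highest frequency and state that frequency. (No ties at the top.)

"bottle bottle bottle", 7 times

Trigram frequencies (highest first):
  bottle bottle bottle: 7
  bottle far bottle: 5
  far bottle bottle: 4
  walk walk far: 3
  bottle bottle far: 3
  far bottle far: 3
  … (22 more, each ≤ 2)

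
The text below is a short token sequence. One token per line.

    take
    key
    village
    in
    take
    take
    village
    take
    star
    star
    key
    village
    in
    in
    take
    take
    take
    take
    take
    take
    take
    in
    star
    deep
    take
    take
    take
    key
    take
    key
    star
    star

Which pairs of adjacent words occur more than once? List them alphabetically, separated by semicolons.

Bigram counts meeting the condition (more than once):
  in take: 2
  key village: 2
  star star: 2
  take key: 3
  take take: 9
  village in: 2

in take; key village; star star; take key; take take; village in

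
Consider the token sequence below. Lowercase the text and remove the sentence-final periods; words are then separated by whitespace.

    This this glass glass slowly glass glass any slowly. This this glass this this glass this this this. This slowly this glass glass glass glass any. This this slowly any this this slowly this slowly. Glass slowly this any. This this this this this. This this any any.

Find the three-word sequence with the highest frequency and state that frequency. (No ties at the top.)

"this this this", 7 times

Trigram frequencies (highest first):
  this this this: 7
  this this glass: 3
  this this slowly: 3
  any this this: 3
  this glass glass: 2
  glass glass any: 2
  … (22 more, each ≤ 2)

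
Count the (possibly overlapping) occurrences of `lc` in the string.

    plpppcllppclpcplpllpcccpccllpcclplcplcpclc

Sliding a length-2 window over the 42 characters (41 positions):
  position 34–35: lc
  position 37–38: lc
  position 41–42: lc

3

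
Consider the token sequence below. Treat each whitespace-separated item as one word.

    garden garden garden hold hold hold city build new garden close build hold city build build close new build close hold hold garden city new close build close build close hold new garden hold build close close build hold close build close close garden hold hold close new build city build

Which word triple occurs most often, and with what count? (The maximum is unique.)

Trigram frequencies (highest first):
  close build close: 3
  garden hold hold: 2
  hold city build: 2
  close build hold: 2
  close new build: 2
  build close hold: 2
  … (35 more, each ≤ 2)

"close build close", 3 times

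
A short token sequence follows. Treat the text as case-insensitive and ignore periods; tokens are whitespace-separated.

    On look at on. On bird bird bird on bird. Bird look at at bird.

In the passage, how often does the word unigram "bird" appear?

6

Scanning the 15 tokens for "bird":
  position 6: bird
  position 7: bird
  position 8: bird
  position 10: bird
  position 11: bird
  position 15: bird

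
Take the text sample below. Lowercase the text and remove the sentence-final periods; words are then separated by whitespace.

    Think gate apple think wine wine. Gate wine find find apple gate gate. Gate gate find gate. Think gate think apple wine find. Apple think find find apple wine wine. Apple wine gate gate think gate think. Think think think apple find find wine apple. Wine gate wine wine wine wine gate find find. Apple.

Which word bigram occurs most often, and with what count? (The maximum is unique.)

Bigram frequencies (highest first):
  wine wine: 5
  wine gate: 4
  find find: 4
  find apple: 4
  gate gate: 4
  gate think: 4
  … (16 more, each ≤ 4)

"wine wine", 5 times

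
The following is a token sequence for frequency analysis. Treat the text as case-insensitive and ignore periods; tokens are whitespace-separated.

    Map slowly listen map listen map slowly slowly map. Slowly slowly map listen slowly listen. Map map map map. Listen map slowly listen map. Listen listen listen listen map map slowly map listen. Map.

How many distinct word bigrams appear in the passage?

34 tokens → 33 bigram windows in total.
Repeated bigrams (each contributes count−1 duplicates):
  listen map: 7
  map listen: 5
  map slowly: 5
  map map: 4
  listen listen: 3
  slowly listen: 3
  slowly map: 3
  slowly slowly: 2
24 duplicate windows → 33 − 24 = 9 distinct.

9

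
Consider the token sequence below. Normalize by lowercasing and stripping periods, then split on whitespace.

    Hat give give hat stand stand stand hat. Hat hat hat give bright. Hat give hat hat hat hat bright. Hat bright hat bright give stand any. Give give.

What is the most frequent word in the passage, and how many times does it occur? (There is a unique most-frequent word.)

"hat", 13 times

Unigram frequencies (highest first):
  hat: 13
  give: 7
  stand: 4
  bright: 4
  any: 1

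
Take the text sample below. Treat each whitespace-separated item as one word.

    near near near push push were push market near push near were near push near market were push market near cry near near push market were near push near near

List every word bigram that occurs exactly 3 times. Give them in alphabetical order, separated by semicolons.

push market; push near

Bigram counts meeting the condition (exactly 3 times):
  push market: 3
  push near: 3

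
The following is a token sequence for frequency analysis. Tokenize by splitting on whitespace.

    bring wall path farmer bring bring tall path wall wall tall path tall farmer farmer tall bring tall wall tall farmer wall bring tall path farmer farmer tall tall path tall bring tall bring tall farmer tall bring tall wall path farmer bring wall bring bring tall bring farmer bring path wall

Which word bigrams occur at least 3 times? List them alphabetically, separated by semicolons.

bring tall; farmer bring; farmer tall; path farmer; tall bring; tall farmer; tall path

Bigram counts meeting the condition (at least 3 times):
  bring tall: 7
  farmer bring: 3
  farmer tall: 3
  path farmer: 3
  tall bring: 5
  tall farmer: 3
  tall path: 4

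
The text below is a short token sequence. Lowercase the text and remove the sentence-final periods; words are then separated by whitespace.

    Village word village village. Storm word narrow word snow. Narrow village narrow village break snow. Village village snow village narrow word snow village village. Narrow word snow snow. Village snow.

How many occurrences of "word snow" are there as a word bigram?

Scanning the 29 overlapping bigram windows for "word snow":
  position 8–9: word snow
  position 21–22: word snow
  position 26–27: word snow

3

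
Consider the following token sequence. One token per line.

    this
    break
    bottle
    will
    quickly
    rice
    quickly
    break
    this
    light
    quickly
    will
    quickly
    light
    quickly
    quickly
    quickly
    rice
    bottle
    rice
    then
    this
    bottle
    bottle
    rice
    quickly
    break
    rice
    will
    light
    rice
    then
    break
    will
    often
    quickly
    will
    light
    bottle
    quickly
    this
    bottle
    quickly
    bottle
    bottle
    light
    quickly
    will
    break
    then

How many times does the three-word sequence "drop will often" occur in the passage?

Scanning the 48 overlapping trigram windows for "drop will often":
  (none found)

0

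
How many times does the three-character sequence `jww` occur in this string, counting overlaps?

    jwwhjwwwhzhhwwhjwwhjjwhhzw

Sliding a length-3 window over the 26 characters (24 positions):
  position 1–3: jww
  position 5–7: jww
  position 16–18: jww

3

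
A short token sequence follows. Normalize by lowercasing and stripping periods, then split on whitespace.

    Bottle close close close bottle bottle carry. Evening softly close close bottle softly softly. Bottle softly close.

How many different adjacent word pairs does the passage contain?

11

17 tokens → 16 bigram windows in total.
Repeated bigrams (each contributes count−1 duplicates):
  close close: 3
  bottle softly: 2
  close bottle: 2
  softly close: 2
5 duplicate windows → 16 − 5 = 11 distinct.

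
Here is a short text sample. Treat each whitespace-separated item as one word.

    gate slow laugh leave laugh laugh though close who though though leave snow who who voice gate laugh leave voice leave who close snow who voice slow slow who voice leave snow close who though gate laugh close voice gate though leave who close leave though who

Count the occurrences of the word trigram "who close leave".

1

Scanning the 45 overlapping trigram windows for "who close leave":
  position 43–45: who close leave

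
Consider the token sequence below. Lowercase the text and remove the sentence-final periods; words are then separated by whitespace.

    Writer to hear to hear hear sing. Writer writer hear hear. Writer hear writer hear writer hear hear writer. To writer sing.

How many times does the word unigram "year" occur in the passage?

Scanning the 22 tokens for "year":
  (none found)

0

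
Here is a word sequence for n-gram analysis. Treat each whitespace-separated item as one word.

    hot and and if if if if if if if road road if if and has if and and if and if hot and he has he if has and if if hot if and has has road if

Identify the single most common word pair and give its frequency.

Bigram frequencies (highest first):
  if if: 8
  and if: 4
  if and: 4
  hot and: 2
  and and: 2
  road if: 2
  … (14 more, each ≤ 2)

"if if", 8 times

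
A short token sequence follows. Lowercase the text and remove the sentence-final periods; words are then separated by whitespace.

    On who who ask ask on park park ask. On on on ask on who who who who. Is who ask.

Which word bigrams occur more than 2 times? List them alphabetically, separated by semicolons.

Bigram counts meeting the condition (more than 2 times):
  ask on: 3
  who who: 4

ask on; who who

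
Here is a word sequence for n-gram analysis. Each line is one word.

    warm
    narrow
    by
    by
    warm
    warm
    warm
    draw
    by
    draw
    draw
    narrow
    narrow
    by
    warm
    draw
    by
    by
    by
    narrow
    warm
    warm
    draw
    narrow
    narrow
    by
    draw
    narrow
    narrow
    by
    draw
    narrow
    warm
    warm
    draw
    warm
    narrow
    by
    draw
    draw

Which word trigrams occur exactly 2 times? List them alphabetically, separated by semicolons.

by draw draw; by draw narrow; narrow warm warm; warm draw by; warm narrow by

Trigram counts meeting the condition (exactly 2 times):
  by draw draw: 2
  by draw narrow: 2
  narrow warm warm: 2
  warm draw by: 2
  warm narrow by: 2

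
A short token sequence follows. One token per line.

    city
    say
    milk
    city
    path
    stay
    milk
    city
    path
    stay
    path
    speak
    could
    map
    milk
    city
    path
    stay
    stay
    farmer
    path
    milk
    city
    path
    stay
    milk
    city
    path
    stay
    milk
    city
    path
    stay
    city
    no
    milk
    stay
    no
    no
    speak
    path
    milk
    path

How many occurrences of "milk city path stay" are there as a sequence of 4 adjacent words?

6

Scanning the 40 overlapping 4-gram windows for "milk city path stay":
  position 3–6: milk city path stay
  position 7–10: milk city path stay
  position 15–18: milk city path stay
  position 22–25: milk city path stay
  position 26–29: milk city path stay
  position 30–33: milk city path stay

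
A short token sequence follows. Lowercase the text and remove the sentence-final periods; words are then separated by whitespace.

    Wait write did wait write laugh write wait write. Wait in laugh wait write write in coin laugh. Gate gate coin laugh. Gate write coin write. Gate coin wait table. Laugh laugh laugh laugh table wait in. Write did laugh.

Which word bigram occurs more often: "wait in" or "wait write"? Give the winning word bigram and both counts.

"wait write" (4 vs 2)

"wait in": 2 occurrences
"wait write": 4 occurrences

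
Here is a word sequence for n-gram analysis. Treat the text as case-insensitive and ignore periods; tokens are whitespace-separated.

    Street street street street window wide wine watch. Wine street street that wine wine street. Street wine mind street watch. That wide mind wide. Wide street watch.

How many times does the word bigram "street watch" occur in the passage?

Scanning the 26 overlapping bigram windows for "street watch":
  position 19–20: street watch
  position 26–27: street watch

2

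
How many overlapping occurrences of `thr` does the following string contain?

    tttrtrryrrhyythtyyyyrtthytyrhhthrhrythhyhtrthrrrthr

3

Sliding a length-3 window over the 51 characters (49 positions):
  position 31–33: thr
  position 44–46: thr
  position 49–51: thr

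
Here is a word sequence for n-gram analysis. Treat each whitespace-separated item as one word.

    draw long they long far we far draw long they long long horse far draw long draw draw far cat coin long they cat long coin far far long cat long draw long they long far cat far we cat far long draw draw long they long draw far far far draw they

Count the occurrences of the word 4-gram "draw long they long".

4

Scanning the 50 overlapping 4-gram windows for "draw long they long":
  position 1–4: draw long they long
  position 8–11: draw long they long
  position 32–35: draw long they long
  position 44–47: draw long they long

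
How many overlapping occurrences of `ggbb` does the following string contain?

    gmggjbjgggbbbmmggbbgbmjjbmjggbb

3

Sliding a length-4 window over the 31 characters (28 positions):
  position 9–12: ggbb
  position 16–19: ggbb
  position 28–31: ggbb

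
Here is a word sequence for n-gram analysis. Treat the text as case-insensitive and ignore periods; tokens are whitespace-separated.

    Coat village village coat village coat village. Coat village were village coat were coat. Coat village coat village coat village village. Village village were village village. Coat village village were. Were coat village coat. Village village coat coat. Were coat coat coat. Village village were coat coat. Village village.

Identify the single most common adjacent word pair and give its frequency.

Bigram frequencies (highest first):
  coat village: 12
  village village: 9
  village coat: 9
  coat coat: 5
  village were: 4
  were coat: 4
  … (3 more, each ≤ 2)

"coat village", 12 times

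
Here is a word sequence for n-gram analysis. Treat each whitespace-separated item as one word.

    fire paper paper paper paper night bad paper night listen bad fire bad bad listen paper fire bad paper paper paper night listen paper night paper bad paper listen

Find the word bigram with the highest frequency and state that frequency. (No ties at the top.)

Bigram frequencies (highest first):
  paper paper: 5
  paper night: 4
  bad paper: 3
  night listen: 2
  fire bad: 2
  listen paper: 2
  … (10 more, each ≤ 1)

"paper paper", 5 times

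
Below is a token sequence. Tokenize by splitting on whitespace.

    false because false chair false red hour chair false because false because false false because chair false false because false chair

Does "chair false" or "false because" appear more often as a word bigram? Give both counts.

"chair false": 3 occurrences
"false because": 5 occurrences

"false because" (5 vs 3)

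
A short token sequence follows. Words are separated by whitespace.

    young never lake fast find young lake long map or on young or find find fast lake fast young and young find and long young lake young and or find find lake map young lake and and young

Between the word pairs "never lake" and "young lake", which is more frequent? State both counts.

"never lake": 1 occurrence
"young lake": 3 occurrences

"young lake" (3 vs 1)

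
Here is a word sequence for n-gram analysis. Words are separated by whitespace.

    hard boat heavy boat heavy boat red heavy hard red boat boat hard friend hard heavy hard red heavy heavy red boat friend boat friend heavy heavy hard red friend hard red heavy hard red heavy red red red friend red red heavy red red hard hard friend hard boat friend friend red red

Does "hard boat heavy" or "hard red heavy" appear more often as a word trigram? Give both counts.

"hard boat heavy": 1 occurrence
"hard red heavy": 3 occurrences

"hard red heavy" (3 vs 1)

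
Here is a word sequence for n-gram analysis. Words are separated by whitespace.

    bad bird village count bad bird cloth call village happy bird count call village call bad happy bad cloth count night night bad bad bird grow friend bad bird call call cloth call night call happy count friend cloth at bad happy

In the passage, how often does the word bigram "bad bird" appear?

Scanning the 41 overlapping bigram windows for "bad bird":
  position 1–2: bad bird
  position 5–6: bad bird
  position 24–25: bad bird
  position 28–29: bad bird

4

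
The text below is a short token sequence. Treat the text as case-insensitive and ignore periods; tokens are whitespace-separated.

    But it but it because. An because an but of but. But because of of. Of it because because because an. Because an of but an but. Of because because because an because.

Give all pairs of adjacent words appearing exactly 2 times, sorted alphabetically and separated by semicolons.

an but; but it; but of; it because; of but; of of

Bigram counts meeting the condition (exactly 2 times):
  an but: 2
  but it: 2
  but of: 2
  it because: 2
  of but: 2
  of of: 2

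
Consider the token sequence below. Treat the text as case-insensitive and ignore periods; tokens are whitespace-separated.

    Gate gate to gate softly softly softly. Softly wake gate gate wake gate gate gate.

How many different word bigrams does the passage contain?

15 tokens → 14 bigram windows in total.
Repeated bigrams (each contributes count−1 duplicates):
  gate gate: 4
  softly softly: 3
  wake gate: 2
6 duplicate windows → 14 − 6 = 8 distinct.

8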